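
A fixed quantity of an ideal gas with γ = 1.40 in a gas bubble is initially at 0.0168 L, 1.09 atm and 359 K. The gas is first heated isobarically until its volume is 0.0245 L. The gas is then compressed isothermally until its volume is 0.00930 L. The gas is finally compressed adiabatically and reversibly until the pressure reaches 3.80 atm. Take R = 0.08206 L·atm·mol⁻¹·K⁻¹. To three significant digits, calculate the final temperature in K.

T₄ ≈ 567 K

Isobaric, so V/T is constant: P₂ = P₁; T₂ = T₁·(V₂/V₁) = 523.5 K.
Isothermal, so P V is constant: T₃ = T₂; P₃ = P₂·(V₂/V₃) = 2.872 atm.
Reversible adiabatic, γ = 1.40: T₄ = T₃·(P₄/P₃)^((γ−1)/γ) = 567.2 K; V₄ = V₃·(P₃/P₄)^(1/γ) = 0.007613 L.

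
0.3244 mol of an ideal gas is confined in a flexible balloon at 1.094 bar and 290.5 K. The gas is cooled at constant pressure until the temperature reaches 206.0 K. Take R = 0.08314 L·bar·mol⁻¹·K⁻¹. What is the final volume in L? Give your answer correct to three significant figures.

V₂ ≈ 5.08 L

From PV = nRT: V₁ = nRT₁/P₁ = 7.162 L.
P constant ⇒ V ∝ T: P₂ = P₁; V₂ = V₁·(T₂/T₁) = 5.079 L.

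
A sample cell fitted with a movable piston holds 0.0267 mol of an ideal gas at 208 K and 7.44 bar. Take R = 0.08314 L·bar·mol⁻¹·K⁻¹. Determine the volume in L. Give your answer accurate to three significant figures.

PV = nRT ⇒ V = nRT/P = (0.0267 × 0.08314 × 208) / 7.44

V ≈ 0.0621 L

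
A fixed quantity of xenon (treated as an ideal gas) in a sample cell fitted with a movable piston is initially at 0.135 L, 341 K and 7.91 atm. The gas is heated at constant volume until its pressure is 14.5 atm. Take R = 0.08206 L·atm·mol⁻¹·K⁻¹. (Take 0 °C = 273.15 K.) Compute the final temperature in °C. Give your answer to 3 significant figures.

T₂ ≈ 352 °C

Isochoric, so P/T is constant: V₂ = V₁; T₂ = T₁·(P₂/P₁) = 625.1 K.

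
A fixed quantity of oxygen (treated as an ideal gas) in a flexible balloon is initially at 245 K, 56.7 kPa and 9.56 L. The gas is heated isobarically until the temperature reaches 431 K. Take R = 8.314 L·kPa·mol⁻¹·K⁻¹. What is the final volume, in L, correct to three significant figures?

Isobaric, so V/T is constant: P₂ = P₁; V₂ = V₁·(T₂/T₁) = 16.82 L.

V₂ ≈ 16.8 L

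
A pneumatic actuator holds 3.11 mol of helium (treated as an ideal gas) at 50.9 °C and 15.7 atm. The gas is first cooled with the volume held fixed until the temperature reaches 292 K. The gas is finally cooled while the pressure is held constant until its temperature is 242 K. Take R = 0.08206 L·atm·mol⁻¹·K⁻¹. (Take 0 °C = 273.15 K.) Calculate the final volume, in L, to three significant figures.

Convert: T₁ = 324.0 K.
From PV = nRT: V₁ = nRT₁/P₁ = 5.267 L.
V constant ⇒ P ∝ T: V₂ = V₁; P₂ = P₁·(T₂/T₁) = 14.15 atm.
Isobaric, so V/T is constant: P₃ = P₂; V₃ = V₂·(T₃/T₂) = 4.366 L.

V₃ ≈ 4.37 L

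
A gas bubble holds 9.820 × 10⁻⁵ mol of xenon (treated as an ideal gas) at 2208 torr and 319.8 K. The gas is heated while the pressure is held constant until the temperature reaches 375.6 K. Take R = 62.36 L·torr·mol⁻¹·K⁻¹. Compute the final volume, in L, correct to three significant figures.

From PV = nRT: V₁ = nRT₁/P₁ = 0.0008869 L.
P constant ⇒ V ∝ T: P₂ = P₁; V₂ = V₁·(T₂/T₁) = 0.001042 L.

V₂ ≈ 0.00104 L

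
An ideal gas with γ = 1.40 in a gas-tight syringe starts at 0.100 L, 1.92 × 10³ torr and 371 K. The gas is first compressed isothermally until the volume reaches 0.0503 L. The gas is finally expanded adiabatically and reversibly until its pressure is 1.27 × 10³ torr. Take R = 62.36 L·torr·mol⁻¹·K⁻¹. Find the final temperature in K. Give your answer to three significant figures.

Isothermal, so P V is constant: T₂ = T₁; P₂ = P₁·(V₁/V₂) = 3817 torr.
Adiabatic (γ = 1.40), T V^(γ−1) and P V^γ constant: T₃ = T₂·(P₃/P₂)^((γ−1)/γ) = 270.9 K; V₃ = V₂·(P₂/P₃)^(1/γ) = 0.1104 L.

T₃ ≈ 271 K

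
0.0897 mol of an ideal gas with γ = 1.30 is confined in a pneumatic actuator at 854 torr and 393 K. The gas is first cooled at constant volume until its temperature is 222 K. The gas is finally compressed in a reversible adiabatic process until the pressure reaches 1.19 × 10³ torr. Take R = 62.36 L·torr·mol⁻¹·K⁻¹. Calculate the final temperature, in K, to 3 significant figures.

T₃ ≈ 273 K

From PV = nRT: V₁ = nRT₁/P₁ = 2.574 L.
Isochoric, so P/T is constant: V₂ = V₁; P₂ = P₁·(T₂/T₁) = 482.4 torr.
Reversible adiabatic, γ = 1.30: T₃ = T₂·(P₃/P₂)^((γ−1)/γ) = 273.4 K; V₃ = V₂·(P₂/P₃)^(1/γ) = 1.285 L.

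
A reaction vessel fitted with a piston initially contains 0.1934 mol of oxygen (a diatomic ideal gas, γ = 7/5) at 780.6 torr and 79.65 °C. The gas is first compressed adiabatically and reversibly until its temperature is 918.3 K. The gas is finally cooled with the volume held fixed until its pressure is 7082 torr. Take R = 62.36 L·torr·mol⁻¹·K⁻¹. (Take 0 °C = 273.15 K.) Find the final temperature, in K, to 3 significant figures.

T₃ ≈ 293 K

Convert: T₁ = 352.8 K.
From PV = nRT: V₁ = nRT₁/P₁ = 5.451 L.
Adiabatic (γ = 7/5), T V^(γ−1) and P V^γ constant: P₂ = P₁·(T₂/T₁)^(γ/(γ−1)) = 2.221e+04 torr; V₂ = V₁·(T₁/T₂)^(1/(γ−1)) = 0.4987 L.
V constant ⇒ P ∝ T: V₃ = V₂; T₃ = T₂·(P₃/P₂) = 292.8 K.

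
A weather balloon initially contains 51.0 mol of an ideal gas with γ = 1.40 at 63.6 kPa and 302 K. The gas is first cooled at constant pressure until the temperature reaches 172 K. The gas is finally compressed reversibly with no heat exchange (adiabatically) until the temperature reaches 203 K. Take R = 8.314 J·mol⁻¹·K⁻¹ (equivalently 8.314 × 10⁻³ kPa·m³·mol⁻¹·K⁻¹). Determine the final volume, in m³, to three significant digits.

V₃ ≈ 0.758 m³

From PV = nRT: V₁ = nRT₁/P₁ = 2.013 m³.
P constant ⇒ V ∝ T: P₂ = P₁; V₂ = V₁·(T₂/T₁) = 1.147 m³.
Reversible adiabatic, γ = 1.40: P₃ = P₂·(T₃/T₂)^(γ/(γ−1)) = 113.6 kPa; V₃ = V₂·(T₂/T₃)^(1/(γ−1)) = 0.7578 m³.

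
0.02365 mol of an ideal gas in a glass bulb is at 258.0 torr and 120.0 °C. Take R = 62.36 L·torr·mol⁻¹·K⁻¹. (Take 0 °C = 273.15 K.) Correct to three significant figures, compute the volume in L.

V ≈ 2.25 L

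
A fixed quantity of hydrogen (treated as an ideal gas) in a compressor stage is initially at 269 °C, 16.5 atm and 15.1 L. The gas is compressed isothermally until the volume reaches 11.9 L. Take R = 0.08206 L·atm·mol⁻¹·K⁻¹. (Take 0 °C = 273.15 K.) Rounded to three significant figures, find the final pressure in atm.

P₂ ≈ 20.9 atm

Convert: T₁ = 542.1 K.
T constant ⇒ Boyle's law P V = const: T₂ = T₁; P₂ = P₁·(V₁/V₂) = 20.94 atm.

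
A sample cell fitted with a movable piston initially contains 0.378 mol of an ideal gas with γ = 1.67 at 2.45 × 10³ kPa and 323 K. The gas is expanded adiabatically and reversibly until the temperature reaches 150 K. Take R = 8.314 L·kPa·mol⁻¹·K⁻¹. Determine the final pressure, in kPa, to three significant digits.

From PV = nRT: V₁ = nRT₁/P₁ = 0.4143 L.
Adiabatic (γ = 1.67), T V^(γ−1) and P V^γ constant: P₂ = P₁·(T₂/T₁)^(γ/(γ−1)) = 362.1 kPa; V₂ = V₁·(T₁/T₂)^(1/(γ−1)) = 1.302 L.

P₂ ≈ 362 kPa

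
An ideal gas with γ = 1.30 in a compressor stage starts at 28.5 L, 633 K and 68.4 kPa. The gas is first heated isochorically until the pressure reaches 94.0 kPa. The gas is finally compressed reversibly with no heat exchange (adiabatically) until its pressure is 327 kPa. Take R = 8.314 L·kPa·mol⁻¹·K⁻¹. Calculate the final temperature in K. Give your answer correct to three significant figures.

T₃ ≈ 1.16e+03 K

Isochoric, so P/T is constant: V₂ = V₁; T₂ = T₁·(P₂/P₁) = 869.9 K.
Reversible adiabatic, γ = 1.30: T₃ = T₂·(P₃/P₂)^((γ−1)/γ) = 1160 K; V₃ = V₂·(P₂/P₃)^(1/γ) = 10.92 L.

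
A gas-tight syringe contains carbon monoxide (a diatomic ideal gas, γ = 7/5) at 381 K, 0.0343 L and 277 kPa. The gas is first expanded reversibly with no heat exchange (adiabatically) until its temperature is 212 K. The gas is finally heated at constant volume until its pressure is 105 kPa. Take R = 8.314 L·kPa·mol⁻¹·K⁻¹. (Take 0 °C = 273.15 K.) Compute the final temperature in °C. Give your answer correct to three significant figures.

T₃ ≈ 352 °C

Adiabatic (γ = 7/5), T V^(γ−1) and P V^γ constant: P₂ = P₁·(T₂/T₁)^(γ/(γ−1)) = 35.60 kPa; V₂ = V₁·(T₁/T₂)^(1/(γ−1)) = 0.1485 L.
V constant ⇒ P ∝ T: V₃ = V₂; T₃ = T₂·(P₃/P₂) = 625.3 K.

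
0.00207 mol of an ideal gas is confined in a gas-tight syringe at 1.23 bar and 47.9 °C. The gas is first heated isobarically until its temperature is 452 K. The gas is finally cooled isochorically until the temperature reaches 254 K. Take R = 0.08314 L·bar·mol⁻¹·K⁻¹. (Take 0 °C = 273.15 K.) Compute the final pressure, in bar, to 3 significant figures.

Convert: T₁ = 321.0 K.
From PV = nRT: V₁ = nRT₁/P₁ = 0.04492 L.
Isobaric, so V/T is constant: P₂ = P₁; V₂ = V₁·(T₂/T₁) = 0.06324 L.
Isochoric, so P/T is constant: V₃ = V₂; P₃ = P₂·(T₃/T₂) = 0.6912 bar.

P₃ ≈ 0.691 bar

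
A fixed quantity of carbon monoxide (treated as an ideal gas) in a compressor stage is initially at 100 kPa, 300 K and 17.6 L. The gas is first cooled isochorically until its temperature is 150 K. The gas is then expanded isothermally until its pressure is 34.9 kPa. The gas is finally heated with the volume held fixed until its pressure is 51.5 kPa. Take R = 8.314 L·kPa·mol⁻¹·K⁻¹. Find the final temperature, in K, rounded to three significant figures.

Isochoric, so P/T is constant: V₂ = V₁; P₂ = P₁·(T₂/T₁) = 50.00 kPa.
T constant ⇒ Boyle's law P V = const: T₃ = T₂; V₃ = V₂·(P₂/P₃) = 25.21 L.
Isochoric, so P/T is constant: V₄ = V₃; T₄ = T₃·(P₄/P₃) = 221.3 K.

T₄ ≈ 221 K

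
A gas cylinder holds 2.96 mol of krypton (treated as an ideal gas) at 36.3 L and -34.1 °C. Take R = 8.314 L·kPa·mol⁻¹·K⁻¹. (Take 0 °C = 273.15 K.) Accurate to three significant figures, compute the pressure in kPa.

Convert: T = 239.05 K.
PV = nRT ⇒ P = nRT/V = (2.96 × 8.314 × 239.05) / 36.3

P ≈ 162 kPa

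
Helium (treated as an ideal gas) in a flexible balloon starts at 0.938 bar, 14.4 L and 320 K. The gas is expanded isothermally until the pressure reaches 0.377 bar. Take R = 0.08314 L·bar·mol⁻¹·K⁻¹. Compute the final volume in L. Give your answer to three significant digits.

Isothermal, so P V is constant: T₂ = T₁; V₂ = V₁·(P₁/P₂) = 35.83 L.

V₂ ≈ 35.8 L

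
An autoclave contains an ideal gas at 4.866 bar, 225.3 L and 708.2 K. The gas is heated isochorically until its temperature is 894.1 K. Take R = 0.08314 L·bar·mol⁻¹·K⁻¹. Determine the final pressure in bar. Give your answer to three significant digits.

P₂ ≈ 6.14 bar

V constant ⇒ P ∝ T: V₂ = V₁; P₂ = P₁·(T₂/T₁) = 6.143 bar.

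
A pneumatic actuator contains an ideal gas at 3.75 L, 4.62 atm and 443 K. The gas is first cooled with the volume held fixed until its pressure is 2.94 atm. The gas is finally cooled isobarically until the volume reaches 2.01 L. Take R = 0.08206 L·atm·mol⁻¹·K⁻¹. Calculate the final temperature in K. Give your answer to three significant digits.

T₃ ≈ 151 K

Isochoric, so P/T is constant: V₂ = V₁; T₂ = T₁·(P₂/P₁) = 281.9 K.
Isobaric, so V/T is constant: P₃ = P₂; T₃ = T₂·(V₃/V₂) = 151.1 K.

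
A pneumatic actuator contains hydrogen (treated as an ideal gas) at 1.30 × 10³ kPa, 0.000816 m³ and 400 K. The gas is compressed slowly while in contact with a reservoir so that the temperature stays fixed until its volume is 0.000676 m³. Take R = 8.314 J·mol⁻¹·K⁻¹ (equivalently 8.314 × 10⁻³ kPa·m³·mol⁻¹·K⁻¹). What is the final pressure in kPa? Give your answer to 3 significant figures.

P₂ ≈ 1.57e+03 kPa

T constant ⇒ Boyle's law P V = const: T₂ = T₁; P₂ = P₁·(V₁/V₂) = 1569 kPa.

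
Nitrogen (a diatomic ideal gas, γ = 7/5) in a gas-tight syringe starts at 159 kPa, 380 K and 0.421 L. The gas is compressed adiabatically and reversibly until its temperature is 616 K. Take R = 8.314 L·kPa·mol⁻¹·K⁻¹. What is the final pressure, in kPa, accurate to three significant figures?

P₂ ≈ 862 kPa

Adiabatic (γ = 7/5), T V^(γ−1) and P V^γ constant: P₂ = P₁·(T₂/T₁)^(γ/(γ−1)) = 862.4 kPa; V₂ = V₁·(T₁/T₂)^(1/(γ−1)) = 0.1258 L.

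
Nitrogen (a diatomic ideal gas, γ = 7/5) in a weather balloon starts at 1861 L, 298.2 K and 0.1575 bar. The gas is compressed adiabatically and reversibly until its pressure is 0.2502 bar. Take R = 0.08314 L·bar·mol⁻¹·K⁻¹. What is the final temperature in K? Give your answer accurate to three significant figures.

Reversible adiabatic, γ = 7/5: T₂ = T₁·(P₂/P₁)^((γ−1)/γ) = 340.4 K; V₂ = V₁·(P₁/P₂)^(1/γ) = 1337 L.

T₂ ≈ 340 K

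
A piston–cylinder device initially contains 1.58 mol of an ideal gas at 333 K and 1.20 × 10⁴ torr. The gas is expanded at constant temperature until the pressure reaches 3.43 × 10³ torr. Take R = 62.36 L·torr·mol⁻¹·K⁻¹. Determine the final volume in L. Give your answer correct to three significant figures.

From PV = nRT: V₁ = nRT₁/P₁ = 2.734 L.
Isothermal, so P V is constant: T₂ = T₁; V₂ = V₁·(P₁/P₂) = 9.566 L.

V₂ ≈ 9.57 L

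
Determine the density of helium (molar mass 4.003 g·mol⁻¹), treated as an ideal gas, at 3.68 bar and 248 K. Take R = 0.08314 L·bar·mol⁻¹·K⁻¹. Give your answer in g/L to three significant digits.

ρ ≈ 0.714 g/L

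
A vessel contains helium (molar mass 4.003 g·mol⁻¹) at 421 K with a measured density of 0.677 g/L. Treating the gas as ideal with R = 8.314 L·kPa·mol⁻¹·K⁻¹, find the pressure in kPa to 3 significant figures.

ρ = PM/(RT) ⇒ P = ρRT/M = (0.677 × 8.314 × 421.0) / 4.003

P ≈ 592 kPa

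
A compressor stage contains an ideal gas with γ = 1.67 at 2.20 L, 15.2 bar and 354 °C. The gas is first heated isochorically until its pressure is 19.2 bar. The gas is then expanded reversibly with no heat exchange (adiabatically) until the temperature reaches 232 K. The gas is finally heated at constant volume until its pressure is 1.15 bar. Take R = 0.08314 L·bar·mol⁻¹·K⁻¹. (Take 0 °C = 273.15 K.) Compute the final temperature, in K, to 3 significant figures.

T₄ ≈ 297 K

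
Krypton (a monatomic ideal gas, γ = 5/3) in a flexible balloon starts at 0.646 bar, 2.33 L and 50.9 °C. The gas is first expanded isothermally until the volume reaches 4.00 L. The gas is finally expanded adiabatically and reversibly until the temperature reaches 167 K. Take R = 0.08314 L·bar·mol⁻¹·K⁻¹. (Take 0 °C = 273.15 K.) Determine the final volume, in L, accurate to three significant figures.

V₃ ≈ 10.8 L

Convert: T₁ = 324.0 K.
T constant ⇒ Boyle's law P V = const: T₂ = T₁; P₂ = P₁·(V₁/V₂) = 0.3763 bar.
Reversible adiabatic, γ = 5/3: P₃ = P₂·(T₃/T₂)^(γ/(γ−1)) = 0.07174 bar; V₃ = V₂·(T₂/T₃)^(1/(γ−1)) = 10.81 L.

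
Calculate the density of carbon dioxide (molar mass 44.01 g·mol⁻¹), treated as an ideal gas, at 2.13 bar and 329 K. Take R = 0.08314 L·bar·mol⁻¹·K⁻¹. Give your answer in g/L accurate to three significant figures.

ρ ≈ 3.43 g/L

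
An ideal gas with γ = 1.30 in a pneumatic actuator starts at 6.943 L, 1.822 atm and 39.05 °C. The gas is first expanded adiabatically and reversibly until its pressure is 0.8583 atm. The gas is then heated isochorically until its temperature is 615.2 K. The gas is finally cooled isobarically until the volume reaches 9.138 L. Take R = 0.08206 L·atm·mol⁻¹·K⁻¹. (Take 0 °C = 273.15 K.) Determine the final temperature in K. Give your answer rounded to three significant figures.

T₄ ≈ 454 K

Convert: T₁ = 312.2 K.
Adiabatic (γ = 1.30), T V^(γ−1) and P V^γ constant: T₂ = T₁·(P₂/P₁)^((γ−1)/γ) = 262.4 K; V₂ = V₁·(P₁/P₂)^(1/γ) = 12.39 L.
Isochoric, so P/T is constant: V₃ = V₂; P₃ = P₂·(T₃/T₂) = 2.012 atm.
P constant ⇒ V ∝ T: P₄ = P₃; T₄ = T₃·(V₄/V₃) = 453.8 K.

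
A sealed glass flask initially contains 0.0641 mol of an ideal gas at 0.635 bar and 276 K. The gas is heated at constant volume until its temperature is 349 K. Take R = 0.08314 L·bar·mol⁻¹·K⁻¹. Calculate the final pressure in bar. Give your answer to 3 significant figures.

From PV = nRT: V₁ = nRT₁/P₁ = 2.316 L.
V constant ⇒ P ∝ T: V₂ = V₁; P₂ = P₁·(T₂/T₁) = 0.8030 bar.

P₂ ≈ 0.803 bar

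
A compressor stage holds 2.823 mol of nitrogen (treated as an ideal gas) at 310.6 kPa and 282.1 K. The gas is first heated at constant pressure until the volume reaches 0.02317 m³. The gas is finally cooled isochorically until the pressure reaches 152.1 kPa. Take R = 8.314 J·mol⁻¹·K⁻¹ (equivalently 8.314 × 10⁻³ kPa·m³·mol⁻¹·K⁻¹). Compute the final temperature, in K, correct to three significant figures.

From PV = nRT: V₁ = nRT₁/P₁ = 0.02132 m³.
Isobaric, so V/T is constant: P₂ = P₁; T₂ = T₁·(V₂/V₁) = 306.6 K.
V constant ⇒ P ∝ T: V₃ = V₂; T₃ = T₂·(P₃/P₂) = 150.2 K.

T₃ ≈ 150 K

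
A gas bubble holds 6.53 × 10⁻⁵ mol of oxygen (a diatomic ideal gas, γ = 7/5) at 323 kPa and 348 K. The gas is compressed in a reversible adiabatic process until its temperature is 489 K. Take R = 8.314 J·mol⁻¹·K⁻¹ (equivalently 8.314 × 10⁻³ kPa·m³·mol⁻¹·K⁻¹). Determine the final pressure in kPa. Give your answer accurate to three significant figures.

P₂ ≈ 1.06e+03 kPa

From PV = nRT: V₁ = nRT₁/P₁ = 5.849e-07 m³.
Reversible adiabatic, γ = 7/5: P₂ = P₁·(T₂/T₁)^(γ/(γ−1)) = 1062 kPa; V₂ = V₁·(T₁/T₂)^(1/(γ−1)) = 2.499e-07 m³.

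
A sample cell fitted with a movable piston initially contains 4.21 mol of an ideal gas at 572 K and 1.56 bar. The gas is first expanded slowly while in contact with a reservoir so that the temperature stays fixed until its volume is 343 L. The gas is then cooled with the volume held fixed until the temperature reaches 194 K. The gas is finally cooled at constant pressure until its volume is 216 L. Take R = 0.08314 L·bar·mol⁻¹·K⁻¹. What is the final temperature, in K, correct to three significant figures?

T₄ ≈ 122 K

From PV = nRT: V₁ = nRT₁/P₁ = 128.3 L.
T constant ⇒ Boyle's law P V = const: T₂ = T₁; P₂ = P₁·(V₁/V₂) = 0.5837 bar.
V constant ⇒ P ∝ T: V₃ = V₂; P₃ = P₂·(T₃/T₂) = 0.1980 bar.
P constant ⇒ V ∝ T: P₄ = P₃; T₄ = T₃·(V₄/V₃) = 122.2 K.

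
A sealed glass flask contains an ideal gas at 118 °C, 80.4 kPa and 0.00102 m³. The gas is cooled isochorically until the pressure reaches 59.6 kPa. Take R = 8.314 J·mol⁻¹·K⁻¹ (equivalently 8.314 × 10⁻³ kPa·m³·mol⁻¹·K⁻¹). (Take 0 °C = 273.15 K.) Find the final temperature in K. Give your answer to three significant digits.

Convert: T₁ = 391.1 K.
Isochoric, so P/T is constant: V₂ = V₁; T₂ = T₁·(P₂/P₁) = 290.0 K.

T₂ ≈ 290 K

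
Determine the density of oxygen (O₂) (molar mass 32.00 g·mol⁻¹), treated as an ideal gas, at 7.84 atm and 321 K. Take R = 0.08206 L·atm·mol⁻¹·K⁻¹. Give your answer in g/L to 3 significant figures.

ρ = PM/(RT) = (7.84 × 32.00) / (0.08206 × 321.0)

ρ ≈ 9.52 g/L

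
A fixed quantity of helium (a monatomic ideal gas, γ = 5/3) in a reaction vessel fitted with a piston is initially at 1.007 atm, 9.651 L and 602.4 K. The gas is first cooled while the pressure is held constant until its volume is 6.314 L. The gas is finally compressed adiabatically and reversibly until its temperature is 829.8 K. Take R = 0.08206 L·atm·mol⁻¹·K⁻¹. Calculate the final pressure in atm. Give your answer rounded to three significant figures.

P constant ⇒ V ∝ T: P₂ = P₁; T₂ = T₁·(V₂/V₁) = 394.1 K.
Reversible adiabatic, γ = 5/3: P₃ = P₂·(T₃/T₂)^(γ/(γ−1)) = 6.478 atm; V₃ = V₂·(T₂/T₃)^(1/(γ−1)) = 2.067 L.

P₃ ≈ 6.48 atm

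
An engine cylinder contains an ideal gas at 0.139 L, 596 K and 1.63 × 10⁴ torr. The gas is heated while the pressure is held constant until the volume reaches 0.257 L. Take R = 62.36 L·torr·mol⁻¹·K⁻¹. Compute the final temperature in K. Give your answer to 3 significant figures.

T₂ ≈ 1.10e+03 K

P constant ⇒ V ∝ T: P₂ = P₁; T₂ = T₁·(V₂/V₁) = 1102 K.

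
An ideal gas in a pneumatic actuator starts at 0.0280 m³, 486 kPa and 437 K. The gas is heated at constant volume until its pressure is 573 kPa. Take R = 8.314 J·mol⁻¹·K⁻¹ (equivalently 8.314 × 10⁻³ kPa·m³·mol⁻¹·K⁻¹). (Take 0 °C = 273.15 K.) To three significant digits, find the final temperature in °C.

V constant ⇒ P ∝ T: V₂ = V₁; T₂ = T₁·(P₂/P₁) = 515.2 K.

T₂ ≈ 242 °C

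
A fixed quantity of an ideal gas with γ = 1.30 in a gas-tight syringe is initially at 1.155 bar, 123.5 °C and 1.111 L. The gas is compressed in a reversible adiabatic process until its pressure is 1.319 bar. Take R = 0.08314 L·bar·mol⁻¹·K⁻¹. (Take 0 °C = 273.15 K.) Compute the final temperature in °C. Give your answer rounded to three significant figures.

T₂ ≈ 136 °C

Convert: T₁ = 396.6 K.
Adiabatic (γ = 1.30), T V^(γ−1) and P V^γ constant: T₂ = T₁·(P₂/P₁)^((γ−1)/γ) = 409.0 K; V₂ = V₁·(P₁/P₂)^(1/γ) = 1.003 L.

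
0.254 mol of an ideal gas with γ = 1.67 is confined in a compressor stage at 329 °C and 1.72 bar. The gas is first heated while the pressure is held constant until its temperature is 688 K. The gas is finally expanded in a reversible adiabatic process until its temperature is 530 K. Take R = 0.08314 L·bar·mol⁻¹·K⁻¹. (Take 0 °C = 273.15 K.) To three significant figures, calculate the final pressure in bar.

Convert: T₁ = 602.1 K.
From PV = nRT: V₁ = nRT₁/P₁ = 7.393 L.
Isobaric, so V/T is constant: P₂ = P₁; V₂ = V₁·(T₂/T₁) = 8.447 L.
Reversible adiabatic, γ = 1.67: P₃ = P₂·(T₃/T₂)^(γ/(γ−1)) = 0.8976 bar; V₃ = V₂·(T₂/T₃)^(1/(γ−1)) = 12.47 L.

P₃ ≈ 0.898 bar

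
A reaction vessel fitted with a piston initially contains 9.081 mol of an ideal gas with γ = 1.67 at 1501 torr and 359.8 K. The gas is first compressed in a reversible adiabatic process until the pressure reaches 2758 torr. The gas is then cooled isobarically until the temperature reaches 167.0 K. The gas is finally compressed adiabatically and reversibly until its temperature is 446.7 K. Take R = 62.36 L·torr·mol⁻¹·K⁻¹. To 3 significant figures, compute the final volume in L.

From PV = nRT: V₁ = nRT₁/P₁ = 135.7 L.
Reversible adiabatic, γ = 1.67: T₂ = T₁·(P₂/P₁)^((γ−1)/γ) = 459.3 K; V₂ = V₁·(P₁/P₂)^(1/γ) = 94.30 L.
Isobaric, so V/T is constant: P₃ = P₂; V₃ = V₂·(T₃/T₂) = 34.29 L.
Adiabatic (γ = 1.67), T V^(γ−1) and P V^γ constant: P₄ = P₃·(T₄/T₃)^(γ/(γ−1)) = 3.204e+04 torr; V₄ = V₃·(T₃/T₄)^(1/(γ−1)) = 7.896 L.

V₄ ≈ 7.90 L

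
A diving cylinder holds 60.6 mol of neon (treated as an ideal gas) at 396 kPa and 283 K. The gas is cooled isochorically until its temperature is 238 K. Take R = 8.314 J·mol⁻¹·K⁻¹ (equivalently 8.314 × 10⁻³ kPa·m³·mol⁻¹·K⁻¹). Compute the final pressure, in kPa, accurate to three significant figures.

P₂ ≈ 333 kPa

From PV = nRT: V₁ = nRT₁/P₁ = 0.3601 m³.
Isochoric, so P/T is constant: V₂ = V₁; P₂ = P₁·(T₂/T₁) = 333.0 kPa.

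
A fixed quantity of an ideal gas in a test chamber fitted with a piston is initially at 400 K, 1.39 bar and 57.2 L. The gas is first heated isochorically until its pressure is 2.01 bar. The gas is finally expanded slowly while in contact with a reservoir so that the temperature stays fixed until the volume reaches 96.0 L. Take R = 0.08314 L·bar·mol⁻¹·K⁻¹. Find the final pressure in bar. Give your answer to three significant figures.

P₃ ≈ 1.20 bar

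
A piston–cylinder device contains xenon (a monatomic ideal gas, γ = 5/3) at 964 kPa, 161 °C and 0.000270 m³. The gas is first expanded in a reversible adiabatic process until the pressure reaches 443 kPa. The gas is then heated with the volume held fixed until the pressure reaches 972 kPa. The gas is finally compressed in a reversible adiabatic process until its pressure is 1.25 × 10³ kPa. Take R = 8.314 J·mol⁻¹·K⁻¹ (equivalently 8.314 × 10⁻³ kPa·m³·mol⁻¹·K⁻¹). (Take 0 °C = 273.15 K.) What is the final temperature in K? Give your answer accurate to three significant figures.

T₄ ≈ 772 K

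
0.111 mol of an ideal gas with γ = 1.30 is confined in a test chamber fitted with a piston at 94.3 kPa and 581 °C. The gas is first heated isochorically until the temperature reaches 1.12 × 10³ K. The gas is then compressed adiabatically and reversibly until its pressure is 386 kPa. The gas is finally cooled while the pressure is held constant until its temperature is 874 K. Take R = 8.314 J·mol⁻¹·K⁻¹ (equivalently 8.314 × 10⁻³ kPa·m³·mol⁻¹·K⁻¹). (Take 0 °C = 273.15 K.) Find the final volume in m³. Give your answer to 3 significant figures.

V₄ ≈ 0.00209 m³

Convert: T₁ = 854.1 K.
From PV = nRT: V₁ = nRT₁/P₁ = 0.008359 m³.
V constant ⇒ P ∝ T: V₂ = V₁; P₂ = P₁·(T₂/T₁) = 123.7 kPa.
Reversible adiabatic, γ = 1.30: T₃ = T₂·(P₃/P₂)^((γ−1)/γ) = 1456 K; V₃ = V₂·(P₂/P₃)^(1/γ) = 0.003482 m³.
Isobaric, so V/T is constant: P₄ = P₃; V₄ = V₃·(T₄/T₃) = 0.002090 m³.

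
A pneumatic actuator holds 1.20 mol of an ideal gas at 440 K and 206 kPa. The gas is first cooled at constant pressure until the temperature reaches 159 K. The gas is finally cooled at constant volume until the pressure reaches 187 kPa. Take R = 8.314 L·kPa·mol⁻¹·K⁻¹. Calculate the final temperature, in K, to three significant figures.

T₃ ≈ 144 K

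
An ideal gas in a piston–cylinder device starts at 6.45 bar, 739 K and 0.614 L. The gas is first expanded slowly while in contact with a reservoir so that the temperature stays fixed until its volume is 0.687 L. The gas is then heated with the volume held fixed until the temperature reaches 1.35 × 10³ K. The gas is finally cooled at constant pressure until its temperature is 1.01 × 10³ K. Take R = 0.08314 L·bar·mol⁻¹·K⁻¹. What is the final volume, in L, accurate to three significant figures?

Isothermal, so P V is constant: T₂ = T₁; P₂ = P₁·(V₁/V₂) = 5.765 bar.
Isochoric, so P/T is constant: V₃ = V₂; P₃ = P₂·(T₃/T₂) = 10.53 bar.
P constant ⇒ V ∝ T: P₄ = P₃; V₄ = V₃·(T₄/T₃) = 0.5140 L.

V₄ ≈ 0.514 L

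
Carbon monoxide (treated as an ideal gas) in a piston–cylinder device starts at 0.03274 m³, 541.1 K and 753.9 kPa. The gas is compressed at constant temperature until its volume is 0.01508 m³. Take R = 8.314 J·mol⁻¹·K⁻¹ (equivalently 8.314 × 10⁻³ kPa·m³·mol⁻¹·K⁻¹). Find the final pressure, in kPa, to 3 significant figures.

T constant ⇒ Boyle's law P V = const: T₂ = T₁; P₂ = P₁·(V₁/V₂) = 1637 kPa.

P₂ ≈ 1.64e+03 kPa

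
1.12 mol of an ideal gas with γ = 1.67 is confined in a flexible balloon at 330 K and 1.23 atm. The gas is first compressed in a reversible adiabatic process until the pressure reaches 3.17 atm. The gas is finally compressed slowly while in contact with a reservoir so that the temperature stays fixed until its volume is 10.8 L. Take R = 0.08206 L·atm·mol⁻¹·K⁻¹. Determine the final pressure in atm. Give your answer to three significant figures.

P₃ ≈ 4.11 atm

From PV = nRT: V₁ = nRT₁/P₁ = 24.66 L.
Reversible adiabatic, γ = 1.67: T₂ = T₁·(P₂/P₁)^((γ−1)/γ) = 482.5 K; V₂ = V₁·(P₁/P₂)^(1/γ) = 13.99 L.
Isothermal, so P V is constant: T₃ = T₂; P₃ = P₂·(V₂/V₃) = 4.106 atm.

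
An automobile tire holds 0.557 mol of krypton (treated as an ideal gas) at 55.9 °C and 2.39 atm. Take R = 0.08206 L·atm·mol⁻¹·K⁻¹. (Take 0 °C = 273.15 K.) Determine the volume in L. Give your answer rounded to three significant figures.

V ≈ 6.29 L

Convert: T = 329.05 K.
PV = nRT ⇒ V = nRT/P = (0.557 × 0.08206 × 329.05) / 2.39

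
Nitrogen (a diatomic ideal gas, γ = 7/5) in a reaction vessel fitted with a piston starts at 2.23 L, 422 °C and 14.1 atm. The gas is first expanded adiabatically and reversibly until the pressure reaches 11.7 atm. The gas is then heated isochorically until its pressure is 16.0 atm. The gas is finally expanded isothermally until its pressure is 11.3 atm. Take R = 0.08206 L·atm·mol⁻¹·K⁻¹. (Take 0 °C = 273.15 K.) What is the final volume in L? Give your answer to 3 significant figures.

Convert: T₁ = 695.1 K.
Adiabatic (γ = 7/5), T V^(γ−1) and P V^γ constant: T₂ = T₁·(P₂/P₁)^((γ−1)/γ) = 659.1 K; V₂ = V₁·(P₁/P₂)^(1/γ) = 2.548 L.
Isochoric, so P/T is constant: V₃ = V₂; T₃ = T₂·(P₃/P₂) = 901.3 K.
T constant ⇒ Boyle's law P V = const: T₄ = T₃; V₄ = V₃·(P₃/P₄) = 3.608 L.

V₄ ≈ 3.61 L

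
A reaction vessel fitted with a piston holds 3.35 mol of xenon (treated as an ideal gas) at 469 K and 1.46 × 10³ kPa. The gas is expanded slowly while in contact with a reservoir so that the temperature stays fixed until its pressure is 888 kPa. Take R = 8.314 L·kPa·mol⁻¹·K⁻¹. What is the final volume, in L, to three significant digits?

V₂ ≈ 14.7 L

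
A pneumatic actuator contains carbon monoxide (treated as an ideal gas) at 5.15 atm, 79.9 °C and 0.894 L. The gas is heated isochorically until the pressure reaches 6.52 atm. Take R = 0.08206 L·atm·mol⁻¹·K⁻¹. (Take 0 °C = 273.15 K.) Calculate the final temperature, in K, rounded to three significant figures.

T₂ ≈ 447 K

Convert: T₁ = 353.0 K.
V constant ⇒ P ∝ T: V₂ = V₁; T₂ = T₁·(P₂/P₁) = 447.0 K.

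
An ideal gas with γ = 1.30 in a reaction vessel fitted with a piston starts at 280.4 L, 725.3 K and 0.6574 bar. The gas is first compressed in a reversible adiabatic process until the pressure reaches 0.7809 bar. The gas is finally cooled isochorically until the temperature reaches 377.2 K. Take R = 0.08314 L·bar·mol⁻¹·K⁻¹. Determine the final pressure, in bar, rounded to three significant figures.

P₃ ≈ 0.390 bar

Adiabatic (γ = 1.30), T V^(γ−1) and P V^γ constant: T₂ = T₁·(P₂/P₁)^((γ−1)/γ) = 754.7 K; V₂ = V₁·(P₁/P₂)^(1/γ) = 245.6 L.
V constant ⇒ P ∝ T: V₃ = V₂; P₃ = P₂·(T₃/T₂) = 0.3903 bar.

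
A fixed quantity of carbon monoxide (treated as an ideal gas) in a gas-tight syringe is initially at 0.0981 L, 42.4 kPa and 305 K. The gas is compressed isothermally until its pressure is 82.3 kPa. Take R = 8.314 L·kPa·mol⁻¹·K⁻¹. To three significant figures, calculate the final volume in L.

V₂ ≈ 0.0505 L

Isothermal, so P V is constant: T₂ = T₁; V₂ = V₁·(P₁/P₂) = 0.05054 L.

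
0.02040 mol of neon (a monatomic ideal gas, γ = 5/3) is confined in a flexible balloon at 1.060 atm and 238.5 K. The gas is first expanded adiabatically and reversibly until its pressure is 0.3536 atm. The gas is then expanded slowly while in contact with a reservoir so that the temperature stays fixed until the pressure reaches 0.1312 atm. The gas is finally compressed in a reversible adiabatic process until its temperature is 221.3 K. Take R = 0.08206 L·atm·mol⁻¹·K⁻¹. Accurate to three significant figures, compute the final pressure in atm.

From PV = nRT: V₁ = nRT₁/P₁ = 0.3767 L.
Adiabatic (γ = 5/3), T V^(γ−1) and P V^γ constant: T₂ = T₁·(P₂/P₁)^((γ−1)/γ) = 153.7 K; V₂ = V₁·(P₁/P₂)^(1/γ) = 0.7278 L.
T constant ⇒ Boyle's law P V = const: T₃ = T₂; V₃ = V₂·(P₂/P₃) = 1.962 L.
Reversible adiabatic, γ = 5/3: P₄ = P₃·(T₄/T₃)^(γ/(γ−1)) = 0.3262 atm; V₄ = V₃·(T₃/T₄)^(1/(γ−1)) = 1.136 L.

P₄ ≈ 0.326 atm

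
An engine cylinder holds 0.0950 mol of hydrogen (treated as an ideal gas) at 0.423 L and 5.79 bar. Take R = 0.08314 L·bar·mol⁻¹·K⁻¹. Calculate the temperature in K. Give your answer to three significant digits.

PV = nRT ⇒ T = PV/(nR) = (5.79 × 0.423) / (0.0950 × 0.08314)

T ≈ 310 K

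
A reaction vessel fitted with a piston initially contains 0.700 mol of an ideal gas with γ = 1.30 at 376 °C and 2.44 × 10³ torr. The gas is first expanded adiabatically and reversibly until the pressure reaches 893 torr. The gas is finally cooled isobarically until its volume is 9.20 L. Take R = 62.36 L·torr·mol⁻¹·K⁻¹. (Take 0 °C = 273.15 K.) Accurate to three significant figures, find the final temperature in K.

Convert: T₁ = 649.1 K.
From PV = nRT: V₁ = nRT₁/P₁ = 11.61 L.
Adiabatic (γ = 1.30), T V^(γ−1) and P V^γ constant: T₂ = T₁·(P₂/P₁)^((γ−1)/γ) = 514.8 K; V₂ = V₁·(P₁/P₂)^(1/γ) = 25.16 L.
Isobaric, so V/T is constant: P₃ = P₂; T₃ = T₂·(V₃/V₂) = 188.2 K.

T₃ ≈ 188 K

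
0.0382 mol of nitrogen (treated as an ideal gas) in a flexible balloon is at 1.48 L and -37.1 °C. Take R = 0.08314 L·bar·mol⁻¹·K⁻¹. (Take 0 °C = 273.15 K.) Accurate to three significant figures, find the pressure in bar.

P ≈ 0.507 bar

Convert: T = 236.05 K.
PV = nRT ⇒ P = nRT/V = (0.0382 × 0.08314 × 236.05) / 1.48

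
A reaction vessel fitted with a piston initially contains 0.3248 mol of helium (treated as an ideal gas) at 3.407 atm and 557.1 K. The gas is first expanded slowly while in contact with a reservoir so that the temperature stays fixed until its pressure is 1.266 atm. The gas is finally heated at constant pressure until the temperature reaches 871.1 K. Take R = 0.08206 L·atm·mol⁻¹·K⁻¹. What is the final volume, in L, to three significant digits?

V₃ ≈ 18.3 L

From PV = nRT: V₁ = nRT₁/P₁ = 4.358 L.
T constant ⇒ Boyle's law P V = const: T₂ = T₁; V₂ = V₁·(P₁/P₂) = 11.73 L.
Isobaric, so V/T is constant: P₃ = P₂; V₃ = V₂·(T₃/T₂) = 18.34 L.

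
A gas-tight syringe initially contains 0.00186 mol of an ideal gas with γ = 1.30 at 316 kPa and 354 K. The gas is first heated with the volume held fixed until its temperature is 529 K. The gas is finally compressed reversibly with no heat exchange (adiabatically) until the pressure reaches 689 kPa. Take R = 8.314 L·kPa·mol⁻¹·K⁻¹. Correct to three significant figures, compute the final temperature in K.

T₃ ≈ 577 K

From PV = nRT: V₁ = nRT₁/P₁ = 0.01732 L.
Isochoric, so P/T is constant: V₂ = V₁; P₂ = P₁·(T₂/T₁) = 472.2 kPa.
Reversible adiabatic, γ = 1.30: T₃ = T₂·(P₃/P₂)^((γ−1)/γ) = 577.2 K; V₃ = V₂·(P₂/P₃)^(1/γ) = 0.01295 L.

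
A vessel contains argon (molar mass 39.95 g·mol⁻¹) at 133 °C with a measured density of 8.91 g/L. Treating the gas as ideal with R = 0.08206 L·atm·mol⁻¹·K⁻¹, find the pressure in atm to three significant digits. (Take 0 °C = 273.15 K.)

P ≈ 7.43 atm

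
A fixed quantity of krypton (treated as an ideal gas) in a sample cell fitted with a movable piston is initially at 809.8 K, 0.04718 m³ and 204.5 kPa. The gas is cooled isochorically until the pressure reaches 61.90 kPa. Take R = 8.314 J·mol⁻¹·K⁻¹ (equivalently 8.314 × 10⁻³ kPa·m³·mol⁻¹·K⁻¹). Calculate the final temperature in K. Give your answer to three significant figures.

T₂ ≈ 245 K

Isochoric, so P/T is constant: V₂ = V₁; T₂ = T₁·(P₂/P₁) = 245.1 K.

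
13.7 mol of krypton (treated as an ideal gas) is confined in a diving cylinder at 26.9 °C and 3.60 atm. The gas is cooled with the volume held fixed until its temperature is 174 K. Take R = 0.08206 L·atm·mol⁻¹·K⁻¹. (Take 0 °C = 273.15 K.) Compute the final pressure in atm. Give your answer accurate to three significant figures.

Convert: T₁ = 300.0 K.
From PV = nRT: V₁ = nRT₁/P₁ = 93.70 L.
V constant ⇒ P ∝ T: V₂ = V₁; P₂ = P₁·(T₂/T₁) = 2.088 atm.

P₂ ≈ 2.09 atm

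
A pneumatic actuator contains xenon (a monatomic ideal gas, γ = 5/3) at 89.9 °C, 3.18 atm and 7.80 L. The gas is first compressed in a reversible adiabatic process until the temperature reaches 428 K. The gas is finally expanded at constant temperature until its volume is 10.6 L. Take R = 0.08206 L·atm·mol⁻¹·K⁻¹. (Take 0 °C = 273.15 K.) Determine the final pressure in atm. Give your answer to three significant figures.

P₃ ≈ 2.76 atm

Convert: T₁ = 363.0 K.
Reversible adiabatic, γ = 5/3: P₂ = P₁·(T₂/T₁)^(γ/(γ−1)) = 4.799 atm; V₂ = V₁·(T₁/T₂)^(1/(γ−1)) = 6.094 L.
T constant ⇒ Boyle's law P V = const: T₃ = T₂; P₃ = P₂·(V₂/V₃) = 2.759 atm.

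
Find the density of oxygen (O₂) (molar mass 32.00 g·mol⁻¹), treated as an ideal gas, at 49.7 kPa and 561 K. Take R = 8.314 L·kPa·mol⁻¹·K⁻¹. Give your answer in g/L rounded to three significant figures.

ρ ≈ 0.341 g/L

ρ = PM/(RT) = (49.7 × 32.00) / (8.314 × 561.0)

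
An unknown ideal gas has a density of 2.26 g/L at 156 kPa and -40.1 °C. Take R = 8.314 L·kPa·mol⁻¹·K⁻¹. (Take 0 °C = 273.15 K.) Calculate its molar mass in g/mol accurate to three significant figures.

M ≈ 28.1 g/mol

ρ = PM/(RT) ⇒ M = ρRT/P = (2.26 × 8.314 × 233.0) / 156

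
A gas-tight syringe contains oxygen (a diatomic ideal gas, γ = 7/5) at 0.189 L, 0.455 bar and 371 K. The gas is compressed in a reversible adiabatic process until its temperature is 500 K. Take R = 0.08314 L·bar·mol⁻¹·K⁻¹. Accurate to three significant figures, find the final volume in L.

Reversible adiabatic, γ = 7/5: P₂ = P₁·(T₂/T₁)^(γ/(γ−1)) = 1.293 bar; V₂ = V₁·(T₁/T₂)^(1/(γ−1)) = 0.08963 L.

V₂ ≈ 0.0896 L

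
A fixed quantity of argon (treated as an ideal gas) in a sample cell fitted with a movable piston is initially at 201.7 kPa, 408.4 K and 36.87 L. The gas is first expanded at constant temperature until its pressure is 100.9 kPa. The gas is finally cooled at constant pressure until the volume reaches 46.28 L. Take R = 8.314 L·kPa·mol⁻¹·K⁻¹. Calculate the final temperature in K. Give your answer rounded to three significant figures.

Isothermal, so P V is constant: T₂ = T₁; V₂ = V₁·(P₁/P₂) = 73.70 L.
Isobaric, so V/T is constant: P₃ = P₂; T₃ = T₂·(V₃/V₂) = 256.4 K.

T₃ ≈ 256 K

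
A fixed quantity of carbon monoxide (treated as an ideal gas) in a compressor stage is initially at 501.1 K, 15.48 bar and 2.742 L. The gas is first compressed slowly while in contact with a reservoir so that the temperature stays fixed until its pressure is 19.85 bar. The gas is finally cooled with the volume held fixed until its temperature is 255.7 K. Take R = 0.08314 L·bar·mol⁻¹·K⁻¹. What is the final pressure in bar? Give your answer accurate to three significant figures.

P₃ ≈ 10.1 bar

Isothermal, so P V is constant: T₂ = T₁; V₂ = V₁·(P₁/P₂) = 2.138 L.
Isochoric, so P/T is constant: V₃ = V₂; P₃ = P₂·(T₃/T₂) = 10.13 bar.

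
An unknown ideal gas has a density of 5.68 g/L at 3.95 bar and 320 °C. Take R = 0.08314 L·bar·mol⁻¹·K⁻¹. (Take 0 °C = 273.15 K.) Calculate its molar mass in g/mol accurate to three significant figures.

M ≈ 70.9 g/mol

ρ = PM/(RT) ⇒ M = ρRT/P = (5.68 × 0.08314 × 593.1) / 3.95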